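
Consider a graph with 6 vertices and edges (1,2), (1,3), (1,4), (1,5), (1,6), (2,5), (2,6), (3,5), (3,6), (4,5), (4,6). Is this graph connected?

Step 1: Build adjacency list from edges:
  1: 2, 3, 4, 5, 6
  2: 1, 5, 6
  3: 1, 5, 6
  4: 1, 5, 6
  5: 1, 2, 3, 4
  6: 1, 2, 3, 4

Step 2: Run BFS/DFS from vertex 1:
  Visited: {1, 2, 3, 4, 5, 6}
  Reached 6 of 6 vertices

Step 3: All 6 vertices reached from vertex 1, so the graph is connected.
Answer: Yes, the graph is connected.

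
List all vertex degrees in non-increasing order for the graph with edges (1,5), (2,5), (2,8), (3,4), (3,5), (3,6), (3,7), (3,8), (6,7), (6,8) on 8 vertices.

Step 1: Count edges incident to each vertex:
  deg(1) = 1 (neighbors: 5)
  deg(2) = 2 (neighbors: 5, 8)
  deg(3) = 5 (neighbors: 4, 5, 6, 7, 8)
  deg(4) = 1 (neighbors: 3)
  deg(5) = 3 (neighbors: 1, 2, 3)
  deg(6) = 3 (neighbors: 3, 7, 8)
  deg(7) = 2 (neighbors: 3, 6)
  deg(8) = 3 (neighbors: 2, 3, 6)

Step 2: Sort degrees in non-increasing order:
  Degrees: [1, 2, 5, 1, 3, 3, 2, 3] -> sorted: [5, 3, 3, 3, 2, 2, 1, 1]

Degree sequence: [5, 3, 3, 3, 2, 2, 1, 1]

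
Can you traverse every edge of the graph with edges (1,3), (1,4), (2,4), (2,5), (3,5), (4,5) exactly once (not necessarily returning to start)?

Step 1: Find the degree of each vertex:
  deg(1) = 2
  deg(2) = 2
  deg(3) = 2
  deg(4) = 3
  deg(5) = 3

Step 2: Count vertices with odd degree:
  Odd-degree vertices: 4, 5 (2 total)

Step 3: Apply Euler's theorem:
  - Eulerian circuit exists iff graph is connected and all vertices have even degree
  - Eulerian path exists iff graph is connected and has 0 or 2 odd-degree vertices

Graph is connected with exactly 2 odd-degree vertices (4, 5).
Eulerian path exists (starting and ending at the odd-degree vertices), but no Eulerian circuit.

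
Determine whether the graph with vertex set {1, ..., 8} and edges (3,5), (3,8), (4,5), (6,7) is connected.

Step 1: Build adjacency list from edges:
  1: (none)
  2: (none)
  3: 5, 8
  4: 5
  5: 3, 4
  6: 7
  7: 6
  8: 3

Step 2: Run BFS/DFS from vertex 1:
  Visited: {1}
  Reached 1 of 8 vertices

Step 3: Only 1 of 8 vertices reached. Graph is disconnected.
Connected components: {1}, {2}, {3, 4, 5, 8}, {6, 7}
Answer: No, the graph is not connected (4 components).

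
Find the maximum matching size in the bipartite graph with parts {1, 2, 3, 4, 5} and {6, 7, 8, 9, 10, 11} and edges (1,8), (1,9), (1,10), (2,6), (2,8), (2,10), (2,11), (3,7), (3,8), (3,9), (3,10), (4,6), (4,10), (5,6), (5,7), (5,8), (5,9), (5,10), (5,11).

Step 1: List the neighbors of each left vertex:
  1: 8, 9, 10
  2: 6, 8, 10, 11
  3: 7, 8, 9, 10
  4: 6, 10
  5: 6, 7, 8, 9, 10, 11

Step 2: Greedily match left vertices, then look for augmenting paths:
  Match 1 -- 8
  Match 2 -- 6
  Match 3 -- 7
  Match 4 -- 10
  Match 5 -- 9
  No augmenting path remains.

Step 3: Verify this is maximum:
  Matching size 5 = min(|L|, |R|) = min(5, 6), which is an upper bound, so this matching is maximum.

Maximum matching: {(1,8), (2,6), (3,7), (4,10), (5,9)}
Size: 5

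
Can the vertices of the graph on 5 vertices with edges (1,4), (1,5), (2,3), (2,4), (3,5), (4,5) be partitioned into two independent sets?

Step 1: Attempt 2-coloring using BFS:
  Start at vertex 1, assign color 0
  Color vertex 4 with color 1 (neighbor of 1)
  Color vertex 5 with color 1 (neighbor of 1)
  Color vertex 2 with color 0 (neighbor of 4)

Step 2: Conflict found! Vertices 4 and 5 are adjacent but have the same color.
This means the graph contains an odd cycle.

The graph is NOT bipartite.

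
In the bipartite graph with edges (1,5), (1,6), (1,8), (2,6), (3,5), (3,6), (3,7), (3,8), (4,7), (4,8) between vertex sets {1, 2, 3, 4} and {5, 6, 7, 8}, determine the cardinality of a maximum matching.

Step 1: List the neighbors of each left vertex:
  1: 5, 6, 8
  2: 6
  3: 5, 6, 7, 8
  4: 7, 8

Step 2: Greedily match left vertices, then look for augmenting paths:
  Match 1 -- 5
  Match 2 -- 6
  Match 3 -- 7
  Match 4 -- 8
  No augmenting path remains.

Step 3: Verify this is maximum:
  Matching size 4 = min(|L|, |R|) = min(4, 4), which is an upper bound, so this matching is maximum.

Maximum matching: {(1,5), (2,6), (3,7), (4,8)}
Size: 4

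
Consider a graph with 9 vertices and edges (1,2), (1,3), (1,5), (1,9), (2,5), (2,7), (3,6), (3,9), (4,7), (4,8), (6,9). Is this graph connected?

Step 1: Build adjacency list from edges:
  1: 2, 3, 5, 9
  2: 1, 5, 7
  3: 1, 6, 9
  4: 7, 8
  5: 1, 2
  6: 3, 9
  7: 2, 4
  8: 4
  9: 1, 3, 6

Step 2: Run BFS/DFS from vertex 1:
  Visited: {1, 2, 3, 5, 9, 7, 6, 4, 8}
  Reached 9 of 9 vertices

Step 3: All 9 vertices reached from vertex 1, so the graph is connected.
Answer: Yes, the graph is connected.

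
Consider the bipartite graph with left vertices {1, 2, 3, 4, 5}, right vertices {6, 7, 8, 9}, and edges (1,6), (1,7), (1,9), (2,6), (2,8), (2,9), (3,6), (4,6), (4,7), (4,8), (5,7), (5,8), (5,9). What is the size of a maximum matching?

Step 1: List the neighbors of each left vertex:
  1: 6, 7, 9
  2: 6, 8, 9
  3: 6
  4: 6, 7, 8
  5: 7, 8, 9

Step 2: Greedily match left vertices, then look for augmenting paths:
  Match 1 -- 6
  Match 2 -- 8
  Match 4 -- 7
  Match 5 -- 9
  No augmenting path remains.

Step 3: Verify this is maximum:
  Matching size 4 = min(|L|, |R|) = min(5, 4), which is an upper bound, so this matching is maximum.

Maximum matching: {(1,6), (2,8), (4,7), (5,9)}
Size: 4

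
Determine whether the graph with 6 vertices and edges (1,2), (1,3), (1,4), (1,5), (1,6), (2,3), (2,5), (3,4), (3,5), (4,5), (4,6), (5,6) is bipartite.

Step 1: Attempt 2-coloring using BFS:
  Start at vertex 1, assign color 0
  Color vertex 2 with color 1 (neighbor of 1)
  Color vertex 3 with color 1 (neighbor of 1)
  Color vertex 4 with color 1 (neighbor of 1)
  Color vertex 5 with color 1 (neighbor of 1)
  Color vertex 6 with color 1 (neighbor of 1)

Step 2: Conflict found! Vertices 2 and 3 are adjacent but have the same color.
This means the graph contains an odd cycle.

The graph is NOT bipartite.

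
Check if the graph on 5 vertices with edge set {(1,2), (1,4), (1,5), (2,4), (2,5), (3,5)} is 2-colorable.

Step 1: Attempt 2-coloring using BFS:
  Start at vertex 1, assign color 0
  Color vertex 2 with color 1 (neighbor of 1)
  Color vertex 4 with color 1 (neighbor of 1)
  Color vertex 5 with color 1 (neighbor of 1)

Step 2: Conflict found! Vertices 2 and 4 are adjacent but have the same color.
This means the graph contains an odd cycle.

The graph is NOT bipartite.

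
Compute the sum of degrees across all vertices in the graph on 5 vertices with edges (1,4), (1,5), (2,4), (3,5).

Step 1: Count edges incident to each vertex:
  deg(1) = 2 (neighbors: 4, 5)
  deg(2) = 1 (neighbors: 4)
  deg(3) = 1 (neighbors: 5)
  deg(4) = 2 (neighbors: 1, 2)
  deg(5) = 2 (neighbors: 1, 3)

Step 2: Sum all degrees:
  2 + 1 + 1 + 2 + 2 = 8

Verification: sum of degrees = 2 * |E| = 2 * 4 = 8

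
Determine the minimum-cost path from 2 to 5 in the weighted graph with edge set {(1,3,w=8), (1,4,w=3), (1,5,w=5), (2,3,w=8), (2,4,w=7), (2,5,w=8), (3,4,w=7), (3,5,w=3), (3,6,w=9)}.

Step 1: Build adjacency list with weights:
  1: 3(w=8), 4(w=3), 5(w=5)
  2: 3(w=8), 4(w=7), 5(w=8)
  3: 1(w=8), 2(w=8), 4(w=7), 5(w=3), 6(w=9)
  4: 1(w=3), 2(w=7), 3(w=7)
  5: 1(w=5), 2(w=8), 3(w=3)
  6: 3(w=9)

Step 2: Apply Dijkstra's algorithm from vertex 2:
  Visit vertex 2 (distance=0)
    Update dist[3] = 8
    Update dist[4] = 7
    Update dist[5] = 8
  Visit vertex 4 (distance=7)
    Update dist[1] = 10
  Visit vertex 3 (distance=8)
    Update dist[6] = 17
  Visit vertex 5 (distance=8)

Step 3: Shortest path: 2 -> 5
Total weight: 8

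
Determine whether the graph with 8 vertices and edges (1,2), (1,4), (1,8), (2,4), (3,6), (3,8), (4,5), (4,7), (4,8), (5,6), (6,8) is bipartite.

Step 1: Attempt 2-coloring using BFS:
  Start at vertex 1, assign color 0
  Color vertex 2 with color 1 (neighbor of 1)
  Color vertex 4 with color 1 (neighbor of 1)
  Color vertex 8 with color 1 (neighbor of 1)

Step 2: Conflict found! Vertices 2 and 4 are adjacent but have the same color.
This means the graph contains an odd cycle.

The graph is NOT bipartite.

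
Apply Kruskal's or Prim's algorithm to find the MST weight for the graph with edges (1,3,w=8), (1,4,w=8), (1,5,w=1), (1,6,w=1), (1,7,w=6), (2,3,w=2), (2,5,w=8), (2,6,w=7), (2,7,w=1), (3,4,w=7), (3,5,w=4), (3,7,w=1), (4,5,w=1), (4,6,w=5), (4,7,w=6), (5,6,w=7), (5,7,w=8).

Apply Kruskal's algorithm (sort edges by weight, add if no cycle):

Sorted edges by weight:
  (1,6) w=1
  (1,5) w=1
  (2,7) w=1
  (3,7) w=1
  (4,5) w=1
  (2,3) w=2
  (3,5) w=4
  (4,6) w=5
  (1,7) w=6
  (4,7) w=6
  (2,6) w=7
  (3,4) w=7
  (5,6) w=7
  (1,3) w=8
  (1,4) w=8
  (2,5) w=8
  (5,7) w=8

Add edge (1,6) w=1 -- no cycle. Running total: 1
Add edge (1,5) w=1 -- no cycle. Running total: 2
Add edge (2,7) w=1 -- no cycle. Running total: 3
Add edge (3,7) w=1 -- no cycle. Running total: 4
Add edge (4,5) w=1 -- no cycle. Running total: 5
Skip edge (2,3) w=2 -- would create cycle
Add edge (3,5) w=4 -- no cycle. Running total: 9

MST edges: (1,6,w=1), (1,5,w=1), (2,7,w=1), (3,7,w=1), (4,5,w=1), (3,5,w=4)
Total MST weight: 1 + 1 + 1 + 1 + 1 + 4 = 9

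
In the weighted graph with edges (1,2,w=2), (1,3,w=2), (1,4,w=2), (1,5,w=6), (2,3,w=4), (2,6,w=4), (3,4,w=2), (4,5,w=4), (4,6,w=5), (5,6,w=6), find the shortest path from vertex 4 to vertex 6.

Step 1: Build adjacency list with weights:
  1: 2(w=2), 3(w=2), 4(w=2), 5(w=6)
  2: 1(w=2), 3(w=4), 6(w=4)
  3: 1(w=2), 2(w=4), 4(w=2)
  4: 1(w=2), 3(w=2), 5(w=4), 6(w=5)
  5: 1(w=6), 4(w=4), 6(w=6)
  6: 2(w=4), 4(w=5), 5(w=6)

Step 2: Apply Dijkstra's algorithm from vertex 4:
  Visit vertex 4 (distance=0)
    Update dist[1] = 2
    Update dist[3] = 2
    Update dist[5] = 4
    Update dist[6] = 5
  Visit vertex 1 (distance=2)
    Update dist[2] = 4
  Visit vertex 3 (distance=2)
  Visit vertex 2 (distance=4)
  Visit vertex 5 (distance=4)
  Visit vertex 6 (distance=5)

Step 3: Shortest path: 4 -> 6
Total weight: 5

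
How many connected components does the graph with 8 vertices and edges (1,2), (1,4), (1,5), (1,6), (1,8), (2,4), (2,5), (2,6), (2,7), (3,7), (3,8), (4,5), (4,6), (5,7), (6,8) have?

Step 1: Build adjacency list from edges:
  1: 2, 4, 5, 6, 8
  2: 1, 4, 5, 6, 7
  3: 7, 8
  4: 1, 2, 5, 6
  5: 1, 2, 4, 7
  6: 1, 2, 4, 8
  7: 2, 3, 5
  8: 1, 3, 6

Step 2: Run BFS/DFS from vertex 1:
  Visited: {1, 2, 4, 5, 6, 8, 7, 3}
  Reached 8 of 8 vertices

Step 3: All 8 vertices reached from vertex 1, so the graph is connected.
Number of connected components: 1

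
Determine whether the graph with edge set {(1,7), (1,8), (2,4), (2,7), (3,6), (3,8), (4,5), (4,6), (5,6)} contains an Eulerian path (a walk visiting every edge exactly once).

Step 1: Find the degree of each vertex:
  deg(1) = 2
  deg(2) = 2
  deg(3) = 2
  deg(4) = 3
  deg(5) = 2
  deg(6) = 3
  deg(7) = 2
  deg(8) = 2

Step 2: Count vertices with odd degree:
  Odd-degree vertices: 4, 6 (2 total)

Step 3: Apply Euler's theorem:
  - Eulerian circuit exists iff graph is connected and all vertices have even degree
  - Eulerian path exists iff graph is connected and has 0 or 2 odd-degree vertices

Graph is connected with exactly 2 odd-degree vertices (4, 6).
Eulerian path exists (starting and ending at the odd-degree vertices), but no Eulerian circuit.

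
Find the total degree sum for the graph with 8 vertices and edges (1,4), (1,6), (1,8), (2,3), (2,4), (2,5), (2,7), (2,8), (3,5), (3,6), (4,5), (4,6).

Step 1: Count edges incident to each vertex:
  deg(1) = 3 (neighbors: 4, 6, 8)
  deg(2) = 5 (neighbors: 3, 4, 5, 7, 8)
  deg(3) = 3 (neighbors: 2, 5, 6)
  deg(4) = 4 (neighbors: 1, 2, 5, 6)
  deg(5) = 3 (neighbors: 2, 3, 4)
  deg(6) = 3 (neighbors: 1, 3, 4)
  deg(7) = 1 (neighbors: 2)
  deg(8) = 2 (neighbors: 1, 2)

Step 2: Sum all degrees:
  3 + 5 + 3 + 4 + 3 + 3 + 1 + 2 = 24

Verification: sum of degrees = 2 * |E| = 2 * 12 = 24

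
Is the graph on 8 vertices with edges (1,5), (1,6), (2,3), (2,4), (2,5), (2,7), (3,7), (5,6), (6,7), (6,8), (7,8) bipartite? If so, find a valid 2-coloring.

Step 1: Attempt 2-coloring using BFS:
  Start at vertex 1, assign color 0
  Color vertex 5 with color 1 (neighbor of 1)
  Color vertex 6 with color 1 (neighbor of 1)
  Color vertex 2 with color 0 (neighbor of 5)

Step 2: Conflict found! Vertices 5 and 6 are adjacent but have the same color.
This means the graph contains an odd cycle.

The graph is NOT bipartite.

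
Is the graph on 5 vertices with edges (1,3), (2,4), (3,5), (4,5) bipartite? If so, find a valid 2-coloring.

Step 1: Attempt 2-coloring using BFS:
  Start at vertex 1, assign color 0
  Color vertex 3 with color 1 (neighbor of 1)
  Color vertex 5 with color 0 (neighbor of 3)
  Color vertex 4 with color 1 (neighbor of 5)
  Color vertex 2 with color 0 (neighbor of 4)

Step 2: 2-coloring succeeded. No conflicts found.
  Set A (color 0): {1, 2, 5}
  Set B (color 1): {3, 4}

The graph is bipartite with partition {1, 2, 5}, {3, 4}.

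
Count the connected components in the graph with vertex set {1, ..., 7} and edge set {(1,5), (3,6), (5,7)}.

Step 1: Build adjacency list from edges:
  1: 5
  2: (none)
  3: 6
  4: (none)
  5: 1, 7
  6: 3
  7: 5

Step 2: Run BFS/DFS from vertex 1:
  Visited: {1, 5, 7}
  Reached 3 of 7 vertices

Step 3: Only 3 of 7 vertices reached. Graph is disconnected.
Connected components: {1, 5, 7}, {2}, {3, 6}, {4}
Number of connected components: 4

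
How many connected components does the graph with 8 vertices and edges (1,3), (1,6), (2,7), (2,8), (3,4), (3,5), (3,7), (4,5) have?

Step 1: Build adjacency list from edges:
  1: 3, 6
  2: 7, 8
  3: 1, 4, 5, 7
  4: 3, 5
  5: 3, 4
  6: 1
  7: 2, 3
  8: 2

Step 2: Run BFS/DFS from vertex 1:
  Visited: {1, 3, 6, 4, 5, 7, 2, 8}
  Reached 8 of 8 vertices

Step 3: All 8 vertices reached from vertex 1, so the graph is connected.
Number of connected components: 1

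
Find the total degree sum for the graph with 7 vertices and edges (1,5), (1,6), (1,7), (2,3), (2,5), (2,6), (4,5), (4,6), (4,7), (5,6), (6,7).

Step 1: Count edges incident to each vertex:
  deg(1) = 3 (neighbors: 5, 6, 7)
  deg(2) = 3 (neighbors: 3, 5, 6)
  deg(3) = 1 (neighbors: 2)
  deg(4) = 3 (neighbors: 5, 6, 7)
  deg(5) = 4 (neighbors: 1, 2, 4, 6)
  deg(6) = 5 (neighbors: 1, 2, 4, 5, 7)
  deg(7) = 3 (neighbors: 1, 4, 6)

Step 2: Sum all degrees:
  3 + 3 + 1 + 3 + 4 + 5 + 3 = 22

Verification: sum of degrees = 2 * |E| = 2 * 11 = 22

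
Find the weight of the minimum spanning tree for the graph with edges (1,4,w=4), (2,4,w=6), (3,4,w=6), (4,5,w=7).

Apply Kruskal's algorithm (sort edges by weight, add if no cycle):

Sorted edges by weight:
  (1,4) w=4
  (2,4) w=6
  (3,4) w=6
  (4,5) w=7

Add edge (1,4) w=4 -- no cycle. Running total: 4
Add edge (2,4) w=6 -- no cycle. Running total: 10
Add edge (3,4) w=6 -- no cycle. Running total: 16
Add edge (4,5) w=7 -- no cycle. Running total: 23

MST edges: (1,4,w=4), (2,4,w=6), (3,4,w=6), (4,5,w=7)
Total MST weight: 4 + 6 + 6 + 7 = 23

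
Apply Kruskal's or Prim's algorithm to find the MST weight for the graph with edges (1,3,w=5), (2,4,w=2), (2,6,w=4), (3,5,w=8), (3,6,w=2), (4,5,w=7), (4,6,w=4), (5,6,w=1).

Apply Kruskal's algorithm (sort edges by weight, add if no cycle):

Sorted edges by weight:
  (5,6) w=1
  (2,4) w=2
  (3,6) w=2
  (2,6) w=4
  (4,6) w=4
  (1,3) w=5
  (4,5) w=7
  (3,5) w=8

Add edge (5,6) w=1 -- no cycle. Running total: 1
Add edge (2,4) w=2 -- no cycle. Running total: 3
Add edge (3,6) w=2 -- no cycle. Running total: 5
Add edge (2,6) w=4 -- no cycle. Running total: 9
Skip edge (4,6) w=4 -- would create cycle
Add edge (1,3) w=5 -- no cycle. Running total: 14

MST edges: (5,6,w=1), (2,4,w=2), (3,6,w=2), (2,6,w=4), (1,3,w=5)
Total MST weight: 1 + 2 + 2 + 4 + 5 = 14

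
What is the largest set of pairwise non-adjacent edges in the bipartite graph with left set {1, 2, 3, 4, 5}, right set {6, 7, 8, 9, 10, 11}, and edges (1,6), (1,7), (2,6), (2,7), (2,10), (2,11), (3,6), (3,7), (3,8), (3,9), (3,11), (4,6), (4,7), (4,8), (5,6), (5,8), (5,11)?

Step 1: List the neighbors of each left vertex:
  1: 6, 7
  2: 6, 7, 10, 11
  3: 6, 7, 8, 9, 11
  4: 6, 7, 8
  5: 6, 8, 11

Step 2: Greedily match left vertices, then look for augmenting paths:
  Match 1 -- 6
  Match 2 -- 10
  Match 3 -- 8
  Match 4 -- 7
  Match 5 -- 11
  No augmenting path remains.

Step 3: Verify this is maximum:
  Matching size 5 = min(|L|, |R|) = min(5, 6), which is an upper bound, so this matching is maximum.

Maximum matching: {(1,6), (2,10), (3,8), (4,7), (5,11)}
Size: 5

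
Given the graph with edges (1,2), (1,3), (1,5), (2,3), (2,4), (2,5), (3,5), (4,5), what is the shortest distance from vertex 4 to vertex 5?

Step 1: Build adjacency list:
  1: 2, 3, 5
  2: 1, 3, 4, 5
  3: 1, 2, 5
  4: 2, 5
  5: 1, 2, 3, 4

Step 2: BFS from vertex 4 to find shortest path to 5:
  vertex 2 reached at distance 1
  vertex 5 reached at distance 1

Step 3: Shortest path: 4 -> 5
Path length: 1 edge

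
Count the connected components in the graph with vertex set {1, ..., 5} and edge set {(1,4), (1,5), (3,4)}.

Step 1: Build adjacency list from edges:
  1: 4, 5
  2: (none)
  3: 4
  4: 1, 3
  5: 1

Step 2: Run BFS/DFS from vertex 1:
  Visited: {1, 4, 5, 3}
  Reached 4 of 5 vertices

Step 3: Only 4 of 5 vertices reached. Graph is disconnected.
Connected components: {1, 3, 4, 5}, {2}
Number of connected components: 2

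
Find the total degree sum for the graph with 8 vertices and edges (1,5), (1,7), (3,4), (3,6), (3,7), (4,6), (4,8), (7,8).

Step 1: Count edges incident to each vertex:
  deg(1) = 2 (neighbors: 5, 7)
  deg(2) = 0 (neighbors: none)
  deg(3) = 3 (neighbors: 4, 6, 7)
  deg(4) = 3 (neighbors: 3, 6, 8)
  deg(5) = 1 (neighbors: 1)
  deg(6) = 2 (neighbors: 3, 4)
  deg(7) = 3 (neighbors: 1, 3, 8)
  deg(8) = 2 (neighbors: 4, 7)

Step 2: Sum all degrees:
  2 + 0 + 3 + 3 + 1 + 2 + 3 + 2 = 16

Verification: sum of degrees = 2 * |E| = 2 * 8 = 16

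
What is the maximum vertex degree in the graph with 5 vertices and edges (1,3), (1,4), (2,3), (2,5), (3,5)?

Step 1: Count edges incident to each vertex:
  deg(1) = 2 (neighbors: 3, 4)
  deg(2) = 2 (neighbors: 3, 5)
  deg(3) = 3 (neighbors: 1, 2, 5)
  deg(4) = 1 (neighbors: 1)
  deg(5) = 2 (neighbors: 2, 3)

Step 2: Find maximum:
  max(2, 2, 3, 1, 2) = 3 (vertex 3)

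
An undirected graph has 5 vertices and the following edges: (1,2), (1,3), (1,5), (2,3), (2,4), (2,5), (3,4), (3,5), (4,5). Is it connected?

Step 1: Build adjacency list from edges:
  1: 2, 3, 5
  2: 1, 3, 4, 5
  3: 1, 2, 4, 5
  4: 2, 3, 5
  5: 1, 2, 3, 4

Step 2: Run BFS/DFS from vertex 1:
  Visited: {1, 2, 3, 5, 4}
  Reached 5 of 5 vertices

Step 3: All 5 vertices reached from vertex 1, so the graph is connected.
Answer: Yes, the graph is connected.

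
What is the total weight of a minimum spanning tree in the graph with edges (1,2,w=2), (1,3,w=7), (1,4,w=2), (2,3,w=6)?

Apply Kruskal's algorithm (sort edges by weight, add if no cycle):

Sorted edges by weight:
  (1,2) w=2
  (1,4) w=2
  (2,3) w=6
  (1,3) w=7

Add edge (1,2) w=2 -- no cycle. Running total: 2
Add edge (1,4) w=2 -- no cycle. Running total: 4
Add edge (2,3) w=6 -- no cycle. Running total: 10

MST edges: (1,2,w=2), (1,4,w=2), (2,3,w=6)
Total MST weight: 2 + 2 + 6 = 10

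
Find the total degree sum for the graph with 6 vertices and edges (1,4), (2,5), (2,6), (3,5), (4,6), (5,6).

Step 1: Count edges incident to each vertex:
  deg(1) = 1 (neighbors: 4)
  deg(2) = 2 (neighbors: 5, 6)
  deg(3) = 1 (neighbors: 5)
  deg(4) = 2 (neighbors: 1, 6)
  deg(5) = 3 (neighbors: 2, 3, 6)
  deg(6) = 3 (neighbors: 2, 4, 5)

Step 2: Sum all degrees:
  1 + 2 + 1 + 2 + 3 + 3 = 12

Verification: sum of degrees = 2 * |E| = 2 * 6 = 12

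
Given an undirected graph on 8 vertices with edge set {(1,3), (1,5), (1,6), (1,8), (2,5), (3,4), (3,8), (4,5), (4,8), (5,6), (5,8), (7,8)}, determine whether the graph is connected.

Step 1: Build adjacency list from edges:
  1: 3, 5, 6, 8
  2: 5
  3: 1, 4, 8
  4: 3, 5, 8
  5: 1, 2, 4, 6, 8
  6: 1, 5
  7: 8
  8: 1, 3, 4, 5, 7

Step 2: Run BFS/DFS from vertex 1:
  Visited: {1, 3, 5, 6, 8, 4, 2, 7}
  Reached 8 of 8 vertices

Step 3: All 8 vertices reached from vertex 1, so the graph is connected.
Answer: Yes, the graph is connected.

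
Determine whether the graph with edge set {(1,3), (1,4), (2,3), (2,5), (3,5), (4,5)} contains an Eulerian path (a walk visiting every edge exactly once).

Step 1: Find the degree of each vertex:
  deg(1) = 2
  deg(2) = 2
  deg(3) = 3
  deg(4) = 2
  deg(5) = 3

Step 2: Count vertices with odd degree:
  Odd-degree vertices: 3, 5 (2 total)

Step 3: Apply Euler's theorem:
  - Eulerian circuit exists iff graph is connected and all vertices have even degree
  - Eulerian path exists iff graph is connected and has 0 or 2 odd-degree vertices

Graph is connected with exactly 2 odd-degree vertices (3, 5).
Eulerian path exists (starting and ending at the odd-degree vertices), but no Eulerian circuit.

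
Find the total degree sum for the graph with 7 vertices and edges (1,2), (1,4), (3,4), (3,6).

Step 1: Count edges incident to each vertex:
  deg(1) = 2 (neighbors: 2, 4)
  deg(2) = 1 (neighbors: 1)
  deg(3) = 2 (neighbors: 4, 6)
  deg(4) = 2 (neighbors: 1, 3)
  deg(5) = 0 (neighbors: none)
  deg(6) = 1 (neighbors: 3)
  deg(7) = 0 (neighbors: none)

Step 2: Sum all degrees:
  2 + 1 + 2 + 2 + 0 + 1 + 0 = 8

Verification: sum of degrees = 2 * |E| = 2 * 4 = 8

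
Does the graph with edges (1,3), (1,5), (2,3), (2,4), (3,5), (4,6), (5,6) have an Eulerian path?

Step 1: Find the degree of each vertex:
  deg(1) = 2
  deg(2) = 2
  deg(3) = 3
  deg(4) = 2
  deg(5) = 3
  deg(6) = 2

Step 2: Count vertices with odd degree:
  Odd-degree vertices: 3, 5 (2 total)

Step 3: Apply Euler's theorem:
  - Eulerian circuit exists iff graph is connected and all vertices have even degree
  - Eulerian path exists iff graph is connected and has 0 or 2 odd-degree vertices

Graph is connected with exactly 2 odd-degree vertices (3, 5).
Eulerian path exists (starting and ending at the odd-degree vertices), but no Eulerian circuit.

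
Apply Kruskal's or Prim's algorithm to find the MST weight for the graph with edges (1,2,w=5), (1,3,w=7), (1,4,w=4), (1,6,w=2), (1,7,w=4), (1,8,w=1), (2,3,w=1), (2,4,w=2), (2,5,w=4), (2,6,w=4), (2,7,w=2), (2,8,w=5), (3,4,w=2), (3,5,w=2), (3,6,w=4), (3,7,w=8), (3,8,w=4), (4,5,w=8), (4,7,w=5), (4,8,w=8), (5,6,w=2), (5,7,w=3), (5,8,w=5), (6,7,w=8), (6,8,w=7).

Apply Kruskal's algorithm (sort edges by weight, add if no cycle):

Sorted edges by weight:
  (1,8) w=1
  (2,3) w=1
  (1,6) w=2
  (2,4) w=2
  (2,7) w=2
  (3,4) w=2
  (3,5) w=2
  (5,6) w=2
  (5,7) w=3
  (1,4) w=4
  (1,7) w=4
  (2,5) w=4
  (2,6) w=4
  (3,6) w=4
  (3,8) w=4
  (1,2) w=5
  (2,8) w=5
  (4,7) w=5
  (5,8) w=5
  (1,3) w=7
  (6,8) w=7
  (3,7) w=8
  (4,5) w=8
  (4,8) w=8
  (6,7) w=8

Add edge (1,8) w=1 -- no cycle. Running total: 1
Add edge (2,3) w=1 -- no cycle. Running total: 2
Add edge (1,6) w=2 -- no cycle. Running total: 4
Add edge (2,4) w=2 -- no cycle. Running total: 6
Add edge (2,7) w=2 -- no cycle. Running total: 8
Skip edge (3,4) w=2 -- would create cycle
Add edge (3,5) w=2 -- no cycle. Running total: 10
Add edge (5,6) w=2 -- no cycle. Running total: 12

MST edges: (1,8,w=1), (2,3,w=1), (1,6,w=2), (2,4,w=2), (2,7,w=2), (3,5,w=2), (5,6,w=2)
Total MST weight: 1 + 1 + 2 + 2 + 2 + 2 + 2 = 12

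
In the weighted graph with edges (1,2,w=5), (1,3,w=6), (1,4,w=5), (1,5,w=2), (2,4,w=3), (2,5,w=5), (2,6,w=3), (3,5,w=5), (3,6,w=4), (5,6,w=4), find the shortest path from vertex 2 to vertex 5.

Step 1: Build adjacency list with weights:
  1: 2(w=5), 3(w=6), 4(w=5), 5(w=2)
  2: 1(w=5), 4(w=3), 5(w=5), 6(w=3)
  3: 1(w=6), 5(w=5), 6(w=4)
  4: 1(w=5), 2(w=3)
  5: 1(w=2), 2(w=5), 3(w=5), 6(w=4)
  6: 2(w=3), 3(w=4), 5(w=4)

Step 2: Apply Dijkstra's algorithm from vertex 2:
  Visit vertex 2 (distance=0)
    Update dist[1] = 5
    Update dist[4] = 3
    Update dist[5] = 5
    Update dist[6] = 3
  Visit vertex 4 (distance=3)
  Visit vertex 6 (distance=3)
    Update dist[3] = 7
  Visit vertex 1 (distance=5)
  Visit vertex 5 (distance=5)

Step 3: Shortest path: 2 -> 5
Total weight: 5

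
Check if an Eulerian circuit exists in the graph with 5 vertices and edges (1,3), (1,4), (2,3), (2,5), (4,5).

Step 1: Find the degree of each vertex:
  deg(1) = 2
  deg(2) = 2
  deg(3) = 2
  deg(4) = 2
  deg(5) = 2

Step 2: Count vertices with odd degree:
  All vertices have even degree (0 odd-degree vertices)

Step 3: Apply Euler's theorem:
  - Eulerian circuit exists iff graph is connected and all vertices have even degree
  - Eulerian path exists iff graph is connected and has 0 or 2 odd-degree vertices

Graph is connected with 0 odd-degree vertices.
Both Eulerian circuit and Eulerian path exist.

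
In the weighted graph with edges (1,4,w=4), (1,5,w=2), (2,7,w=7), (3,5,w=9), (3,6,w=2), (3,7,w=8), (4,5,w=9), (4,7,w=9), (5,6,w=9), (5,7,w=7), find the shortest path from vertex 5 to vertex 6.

Step 1: Build adjacency list with weights:
  1: 4(w=4), 5(w=2)
  2: 7(w=7)
  3: 5(w=9), 6(w=2), 7(w=8)
  4: 1(w=4), 5(w=9), 7(w=9)
  5: 1(w=2), 3(w=9), 4(w=9), 6(w=9), 7(w=7)
  6: 3(w=2), 5(w=9)
  7: 2(w=7), 3(w=8), 4(w=9), 5(w=7)

Step 2: Apply Dijkstra's algorithm from vertex 5:
  Visit vertex 5 (distance=0)
    Update dist[1] = 2
    Update dist[3] = 9
    Update dist[4] = 9
    Update dist[6] = 9
    Update dist[7] = 7
  Visit vertex 1 (distance=2)
    Update dist[4] = 6
  Visit vertex 4 (distance=6)
  Visit vertex 7 (distance=7)
    Update dist[2] = 14
  Visit vertex 3 (distance=9)
  Visit vertex 6 (distance=9)

Step 3: Shortest path: 5 -> 6
Total weight: 9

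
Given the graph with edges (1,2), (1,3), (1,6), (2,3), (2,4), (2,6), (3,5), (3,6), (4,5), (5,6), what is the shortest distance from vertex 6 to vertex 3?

Step 1: Build adjacency list:
  1: 2, 3, 6
  2: 1, 3, 4, 6
  3: 1, 2, 5, 6
  4: 2, 5
  5: 3, 4, 6
  6: 1, 2, 3, 5

Step 2: BFS from vertex 6 to find shortest path to 3:
  vertex 1 reached at distance 1
  vertex 2 reached at distance 1
  vertex 3 reached at distance 1

Step 3: Shortest path: 6 -> 3
Path length: 1 edge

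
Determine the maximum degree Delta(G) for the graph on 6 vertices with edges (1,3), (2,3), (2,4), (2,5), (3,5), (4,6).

Step 1: Count edges incident to each vertex:
  deg(1) = 1 (neighbors: 3)
  deg(2) = 3 (neighbors: 3, 4, 5)
  deg(3) = 3 (neighbors: 1, 2, 5)
  deg(4) = 2 (neighbors: 2, 6)
  deg(5) = 2 (neighbors: 2, 3)
  deg(6) = 1 (neighbors: 4)

Step 2: Find maximum:
  max(1, 3, 3, 2, 2, 1) = 3 (vertex 2)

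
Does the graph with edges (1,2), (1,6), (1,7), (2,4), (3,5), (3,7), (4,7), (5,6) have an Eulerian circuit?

Step 1: Find the degree of each vertex:
  deg(1) = 3
  deg(2) = 2
  deg(3) = 2
  deg(4) = 2
  deg(5) = 2
  deg(6) = 2
  deg(7) = 3

Step 2: Count vertices with odd degree:
  Odd-degree vertices: 1, 7 (2 total)

Step 3: Apply Euler's theorem:
  - Eulerian circuit exists iff graph is connected and all vertices have even degree
  - Eulerian path exists iff graph is connected and has 0 or 2 odd-degree vertices

Graph is connected with exactly 2 odd-degree vertices (1, 7).
Eulerian path exists (starting and ending at the odd-degree vertices), but no Eulerian circuit.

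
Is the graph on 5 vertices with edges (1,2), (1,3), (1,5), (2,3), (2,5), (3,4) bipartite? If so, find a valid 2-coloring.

Step 1: Attempt 2-coloring using BFS:
  Start at vertex 1, assign color 0
  Color vertex 2 with color 1 (neighbor of 1)
  Color vertex 3 with color 1 (neighbor of 1)
  Color vertex 5 with color 1 (neighbor of 1)

Step 2: Conflict found! Vertices 2 and 3 are adjacent but have the same color.
This means the graph contains an odd cycle.

The graph is NOT bipartite.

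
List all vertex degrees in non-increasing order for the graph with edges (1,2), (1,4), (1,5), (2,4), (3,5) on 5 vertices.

Step 1: Count edges incident to each vertex:
  deg(1) = 3 (neighbors: 2, 4, 5)
  deg(2) = 2 (neighbors: 1, 4)
  deg(3) = 1 (neighbors: 5)
  deg(4) = 2 (neighbors: 1, 2)
  deg(5) = 2 (neighbors: 1, 3)

Step 2: Sort degrees in non-increasing order:
  Degrees: [3, 2, 1, 2, 2] -> sorted: [3, 2, 2, 2, 1]

Degree sequence: [3, 2, 2, 2, 1]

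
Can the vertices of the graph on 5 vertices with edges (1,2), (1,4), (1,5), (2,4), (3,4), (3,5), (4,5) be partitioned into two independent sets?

Step 1: Attempt 2-coloring using BFS:
  Start at vertex 1, assign color 0
  Color vertex 2 with color 1 (neighbor of 1)
  Color vertex 4 with color 1 (neighbor of 1)
  Color vertex 5 with color 1 (neighbor of 1)

Step 2: Conflict found! Vertices 2 and 4 are adjacent but have the same color.
This means the graph contains an odd cycle.

The graph is NOT bipartite.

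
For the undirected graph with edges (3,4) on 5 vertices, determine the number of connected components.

Step 1: Build adjacency list from edges:
  1: (none)
  2: (none)
  3: 4
  4: 3
  5: (none)

Step 2: Run BFS/DFS from vertex 1:
  Visited: {1}
  Reached 1 of 5 vertices

Step 3: Only 1 of 5 vertices reached. Graph is disconnected.
Connected components: {1}, {2}, {3, 4}, {5}
Number of connected components: 4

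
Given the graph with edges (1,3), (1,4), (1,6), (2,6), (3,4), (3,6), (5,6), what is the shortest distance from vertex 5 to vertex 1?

Step 1: Build adjacency list:
  1: 3, 4, 6
  2: 6
  3: 1, 4, 6
  4: 1, 3
  5: 6
  6: 1, 2, 3, 5

Step 2: BFS from vertex 5 to find shortest path to 1:
  vertex 6 reached at distance 1
  vertex 1 reached at distance 2

Step 3: Shortest path: 5 -> 6 -> 1
Path length: 2 edges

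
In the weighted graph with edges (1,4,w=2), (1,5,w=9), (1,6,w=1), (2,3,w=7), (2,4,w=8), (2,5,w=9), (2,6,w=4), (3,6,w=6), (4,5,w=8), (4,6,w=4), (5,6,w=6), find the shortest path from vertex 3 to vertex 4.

Step 1: Build adjacency list with weights:
  1: 4(w=2), 5(w=9), 6(w=1)
  2: 3(w=7), 4(w=8), 5(w=9), 6(w=4)
  3: 2(w=7), 6(w=6)
  4: 1(w=2), 2(w=8), 5(w=8), 6(w=4)
  5: 1(w=9), 2(w=9), 4(w=8), 6(w=6)
  6: 1(w=1), 2(w=4), 3(w=6), 4(w=4), 5(w=6)

Step 2: Apply Dijkstra's algorithm from vertex 3:
  Visit vertex 3 (distance=0)
    Update dist[2] = 7
    Update dist[6] = 6
  Visit vertex 6 (distance=6)
    Update dist[1] = 7
    Update dist[4] = 10
    Update dist[5] = 12
  Visit vertex 1 (distance=7)
    Update dist[4] = 9
  Visit vertex 2 (distance=7)
  Visit vertex 4 (distance=9)

Step 3: Shortest path: 3 -> 6 -> 1 -> 4
Total weight: 6 + 1 + 2 = 9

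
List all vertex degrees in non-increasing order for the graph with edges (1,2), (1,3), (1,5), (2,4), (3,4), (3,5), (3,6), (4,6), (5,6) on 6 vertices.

Step 1: Count edges incident to each vertex:
  deg(1) = 3 (neighbors: 2, 3, 5)
  deg(2) = 2 (neighbors: 1, 4)
  deg(3) = 4 (neighbors: 1, 4, 5, 6)
  deg(4) = 3 (neighbors: 2, 3, 6)
  deg(5) = 3 (neighbors: 1, 3, 6)
  deg(6) = 3 (neighbors: 3, 4, 5)

Step 2: Sort degrees in non-increasing order:
  Degrees: [3, 2, 4, 3, 3, 3] -> sorted: [4, 3, 3, 3, 3, 2]

Degree sequence: [4, 3, 3, 3, 3, 2]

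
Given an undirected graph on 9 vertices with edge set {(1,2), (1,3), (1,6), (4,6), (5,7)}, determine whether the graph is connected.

Step 1: Build adjacency list from edges:
  1: 2, 3, 6
  2: 1
  3: 1
  4: 6
  5: 7
  6: 1, 4
  7: 5
  8: (none)
  9: (none)

Step 2: Run BFS/DFS from vertex 1:
  Visited: {1, 2, 3, 6, 4}
  Reached 5 of 9 vertices

Step 3: Only 5 of 9 vertices reached. Graph is disconnected.
Connected components: {1, 2, 3, 4, 6}, {5, 7}, {8}, {9}
Answer: No, the graph is not connected (4 components).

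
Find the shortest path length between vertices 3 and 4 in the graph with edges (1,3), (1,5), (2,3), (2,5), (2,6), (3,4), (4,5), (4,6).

Step 1: Build adjacency list:
  1: 3, 5
  2: 3, 5, 6
  3: 1, 2, 4
  4: 3, 5, 6
  5: 1, 2, 4
  6: 2, 4

Step 2: BFS from vertex 3 to find shortest path to 4:
  vertex 1 reached at distance 1
  vertex 2 reached at distance 1
  vertex 4 reached at distance 1

Step 3: Shortest path: 3 -> 4
Path length: 1 edge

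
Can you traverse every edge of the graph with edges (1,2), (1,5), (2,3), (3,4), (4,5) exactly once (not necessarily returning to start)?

Step 1: Find the degree of each vertex:
  deg(1) = 2
  deg(2) = 2
  deg(3) = 2
  deg(4) = 2
  deg(5) = 2

Step 2: Count vertices with odd degree:
  All vertices have even degree (0 odd-degree vertices)

Step 3: Apply Euler's theorem:
  - Eulerian circuit exists iff graph is connected and all vertices have even degree
  - Eulerian path exists iff graph is connected and has 0 or 2 odd-degree vertices

Graph is connected with 0 odd-degree vertices.
Both Eulerian circuit and Eulerian path exist.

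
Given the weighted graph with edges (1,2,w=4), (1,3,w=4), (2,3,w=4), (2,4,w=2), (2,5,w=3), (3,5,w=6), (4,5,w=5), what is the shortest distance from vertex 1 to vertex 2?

Step 1: Build adjacency list with weights:
  1: 2(w=4), 3(w=4)
  2: 1(w=4), 3(w=4), 4(w=2), 5(w=3)
  3: 1(w=4), 2(w=4), 5(w=6)
  4: 2(w=2), 5(w=5)
  5: 2(w=3), 3(w=6), 4(w=5)

Step 2: Apply Dijkstra's algorithm from vertex 1:
  Visit vertex 1 (distance=0)
    Update dist[2] = 4
    Update dist[3] = 4
  Visit vertex 2 (distance=4)
    Update dist[4] = 6
    Update dist[5] = 7

Step 3: Shortest path: 1 -> 2
Total weight: 4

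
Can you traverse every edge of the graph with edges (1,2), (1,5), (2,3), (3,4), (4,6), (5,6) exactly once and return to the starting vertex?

Step 1: Find the degree of each vertex:
  deg(1) = 2
  deg(2) = 2
  deg(3) = 2
  deg(4) = 2
  deg(5) = 2
  deg(6) = 2

Step 2: Count vertices with odd degree:
  All vertices have even degree (0 odd-degree vertices)

Step 3: Apply Euler's theorem:
  - Eulerian circuit exists iff graph is connected and all vertices have even degree
  - Eulerian path exists iff graph is connected and has 0 or 2 odd-degree vertices

Graph is connected with 0 odd-degree vertices.
Both Eulerian circuit and Eulerian path exist.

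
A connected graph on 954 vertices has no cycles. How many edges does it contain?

A tree on n vertices always has exactly n - 1 edges.
For n = 954: edges = 954 - 1 = 953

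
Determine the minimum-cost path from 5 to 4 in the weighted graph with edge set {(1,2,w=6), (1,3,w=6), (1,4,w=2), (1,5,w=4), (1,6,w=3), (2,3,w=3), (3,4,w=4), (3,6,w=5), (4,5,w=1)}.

Step 1: Build adjacency list with weights:
  1: 2(w=6), 3(w=6), 4(w=2), 5(w=4), 6(w=3)
  2: 1(w=6), 3(w=3)
  3: 1(w=6), 2(w=3), 4(w=4), 6(w=5)
  4: 1(w=2), 3(w=4), 5(w=1)
  5: 1(w=4), 4(w=1)
  6: 1(w=3), 3(w=5)

Step 2: Apply Dijkstra's algorithm from vertex 5:
  Visit vertex 5 (distance=0)
    Update dist[1] = 4
    Update dist[4] = 1
  Visit vertex 4 (distance=1)
    Update dist[1] = 3
    Update dist[3] = 5

Step 3: Shortest path: 5 -> 4
Total weight: 1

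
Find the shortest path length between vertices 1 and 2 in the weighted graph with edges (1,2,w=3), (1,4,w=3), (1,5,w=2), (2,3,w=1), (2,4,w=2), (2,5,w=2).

Step 1: Build adjacency list with weights:
  1: 2(w=3), 4(w=3), 5(w=2)
  2: 1(w=3), 3(w=1), 4(w=2), 5(w=2)
  3: 2(w=1)
  4: 1(w=3), 2(w=2)
  5: 1(w=2), 2(w=2)

Step 2: Apply Dijkstra's algorithm from vertex 1:
  Visit vertex 1 (distance=0)
    Update dist[2] = 3
    Update dist[4] = 3
    Update dist[5] = 2
  Visit vertex 5 (distance=2)
  Visit vertex 2 (distance=3)
    Update dist[3] = 4

Step 3: Shortest path: 1 -> 2
Total weight: 3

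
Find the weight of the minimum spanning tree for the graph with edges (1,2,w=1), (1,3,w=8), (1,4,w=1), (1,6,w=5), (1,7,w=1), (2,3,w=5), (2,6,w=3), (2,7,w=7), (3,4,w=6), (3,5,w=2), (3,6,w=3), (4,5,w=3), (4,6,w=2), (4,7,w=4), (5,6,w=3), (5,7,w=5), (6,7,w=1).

Apply Kruskal's algorithm (sort edges by weight, add if no cycle):

Sorted edges by weight:
  (1,7) w=1
  (1,2) w=1
  (1,4) w=1
  (6,7) w=1
  (3,5) w=2
  (4,6) w=2
  (2,6) w=3
  (3,6) w=3
  (4,5) w=3
  (5,6) w=3
  (4,7) w=4
  (1,6) w=5
  (2,3) w=5
  (5,7) w=5
  (3,4) w=6
  (2,7) w=7
  (1,3) w=8

Add edge (1,7) w=1 -- no cycle. Running total: 1
Add edge (1,2) w=1 -- no cycle. Running total: 2
Add edge (1,4) w=1 -- no cycle. Running total: 3
Add edge (6,7) w=1 -- no cycle. Running total: 4
Add edge (3,5) w=2 -- no cycle. Running total: 6
Skip edge (4,6) w=2 -- would create cycle
Skip edge (2,6) w=3 -- would create cycle
Add edge (3,6) w=3 -- no cycle. Running total: 9

MST edges: (1,7,w=1), (1,2,w=1), (1,4,w=1), (6,7,w=1), (3,5,w=2), (3,6,w=3)
Total MST weight: 1 + 1 + 1 + 1 + 2 + 3 = 9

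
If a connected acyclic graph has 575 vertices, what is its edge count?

A tree on n vertices always has exactly n - 1 edges.
For n = 575: edges = 575 - 1 = 574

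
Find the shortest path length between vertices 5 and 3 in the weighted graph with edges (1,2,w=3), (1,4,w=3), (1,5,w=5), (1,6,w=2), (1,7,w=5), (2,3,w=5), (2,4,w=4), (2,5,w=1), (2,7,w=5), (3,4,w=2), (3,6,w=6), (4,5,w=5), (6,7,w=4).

Step 1: Build adjacency list with weights:
  1: 2(w=3), 4(w=3), 5(w=5), 6(w=2), 7(w=5)
  2: 1(w=3), 3(w=5), 4(w=4), 5(w=1), 7(w=5)
  3: 2(w=5), 4(w=2), 6(w=6)
  4: 1(w=3), 2(w=4), 3(w=2), 5(w=5)
  5: 1(w=5), 2(w=1), 4(w=5)
  6: 1(w=2), 3(w=6), 7(w=4)
  7: 1(w=5), 2(w=5), 6(w=4)

Step 2: Apply Dijkstra's algorithm from vertex 5:
  Visit vertex 5 (distance=0)
    Update dist[1] = 5
    Update dist[2] = 1
    Update dist[4] = 5
  Visit vertex 2 (distance=1)
    Update dist[1] = 4
    Update dist[3] = 6
    Update dist[7] = 6
  Visit vertex 1 (distance=4)
    Update dist[6] = 6
  Visit vertex 4 (distance=5)
  Visit vertex 3 (distance=6)

Step 3: Shortest path: 5 -> 2 -> 3
Total weight: 1 + 5 = 6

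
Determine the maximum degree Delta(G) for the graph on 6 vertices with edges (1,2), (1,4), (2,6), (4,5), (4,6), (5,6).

Step 1: Count edges incident to each vertex:
  deg(1) = 2 (neighbors: 2, 4)
  deg(2) = 2 (neighbors: 1, 6)
  deg(3) = 0 (neighbors: none)
  deg(4) = 3 (neighbors: 1, 5, 6)
  deg(5) = 2 (neighbors: 4, 6)
  deg(6) = 3 (neighbors: 2, 4, 5)

Step 2: Find maximum:
  max(2, 2, 0, 3, 2, 3) = 3 (vertex 4)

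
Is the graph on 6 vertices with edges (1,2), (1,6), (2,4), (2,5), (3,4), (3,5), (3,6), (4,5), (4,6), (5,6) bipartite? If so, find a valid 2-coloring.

Step 1: Attempt 2-coloring using BFS:
  Start at vertex 1, assign color 0
  Color vertex 2 with color 1 (neighbor of 1)
  Color vertex 6 with color 1 (neighbor of 1)
  Color vertex 4 with color 0 (neighbor of 2)
  Color vertex 5 with color 0 (neighbor of 2)
  Color vertex 3 with color 0 (neighbor of 6)

Step 2: Conflict found! Vertices 4 and 3 are adjacent but have the same color.
This means the graph contains an odd cycle.

The graph is NOT bipartite.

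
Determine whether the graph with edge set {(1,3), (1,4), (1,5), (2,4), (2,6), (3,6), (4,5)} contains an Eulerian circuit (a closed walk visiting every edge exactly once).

Step 1: Find the degree of each vertex:
  deg(1) = 3
  deg(2) = 2
  deg(3) = 2
  deg(4) = 3
  deg(5) = 2
  deg(6) = 2

Step 2: Count vertices with odd degree:
  Odd-degree vertices: 1, 4 (2 total)

Step 3: Apply Euler's theorem:
  - Eulerian circuit exists iff graph is connected and all vertices have even degree
  - Eulerian path exists iff graph is connected and has 0 or 2 odd-degree vertices

Graph is connected with exactly 2 odd-degree vertices (1, 4).
Eulerian path exists (starting and ending at the odd-degree vertices), but no Eulerian circuit.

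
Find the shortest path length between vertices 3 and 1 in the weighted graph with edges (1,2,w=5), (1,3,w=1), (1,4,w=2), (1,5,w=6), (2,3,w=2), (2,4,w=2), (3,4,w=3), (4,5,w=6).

Step 1: Build adjacency list with weights:
  1: 2(w=5), 3(w=1), 4(w=2), 5(w=6)
  2: 1(w=5), 3(w=2), 4(w=2)
  3: 1(w=1), 2(w=2), 4(w=3)
  4: 1(w=2), 2(w=2), 3(w=3), 5(w=6)
  5: 1(w=6), 4(w=6)

Step 2: Apply Dijkstra's algorithm from vertex 3:
  Visit vertex 3 (distance=0)
    Update dist[1] = 1
    Update dist[2] = 2
    Update dist[4] = 3
  Visit vertex 1 (distance=1)
    Update dist[5] = 7

Step 3: Shortest path: 3 -> 1
Total weight: 1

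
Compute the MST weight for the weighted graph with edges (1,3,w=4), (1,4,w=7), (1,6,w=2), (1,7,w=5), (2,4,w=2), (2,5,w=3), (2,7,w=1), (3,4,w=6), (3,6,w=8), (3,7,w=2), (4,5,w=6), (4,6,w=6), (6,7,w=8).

Apply Kruskal's algorithm (sort edges by weight, add if no cycle):

Sorted edges by weight:
  (2,7) w=1
  (1,6) w=2
  (2,4) w=2
  (3,7) w=2
  (2,5) w=3
  (1,3) w=4
  (1,7) w=5
  (3,4) w=6
  (4,5) w=6
  (4,6) w=6
  (1,4) w=7
  (3,6) w=8
  (6,7) w=8

Add edge (2,7) w=1 -- no cycle. Running total: 1
Add edge (1,6) w=2 -- no cycle. Running total: 3
Add edge (2,4) w=2 -- no cycle. Running total: 5
Add edge (3,7) w=2 -- no cycle. Running total: 7
Add edge (2,5) w=3 -- no cycle. Running total: 10
Add edge (1,3) w=4 -- no cycle. Running total: 14

MST edges: (2,7,w=1), (1,6,w=2), (2,4,w=2), (3,7,w=2), (2,5,w=3), (1,3,w=4)
Total MST weight: 1 + 2 + 2 + 2 + 3 + 4 = 14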